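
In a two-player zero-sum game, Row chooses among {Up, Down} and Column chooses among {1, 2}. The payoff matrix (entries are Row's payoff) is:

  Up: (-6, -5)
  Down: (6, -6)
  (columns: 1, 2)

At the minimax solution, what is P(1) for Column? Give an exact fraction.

1/13

Row minima: Up → -6, Down → -6; maximin = -6.
Column maxima: 1 → 6, 2 → -5; minimax = -5.
-6 ≠ -5, so there is no saddle point; optimal play is mixed.
Let Row play Up with probability p. Expected payoff against 1: (-6)p + 6(1−p) = −12p + 6; against 2: (-5)p + (-6)(1−p) = p − 6.
Setting these equal: −12p + 6 = p − 6 ⇒ −13p = -12 ⇒ p = 12/13, and the value is (-12)·(12/13) + 6 = -66/13.
For Column: with q = P(1), equating Up's and Down's payoffs gives −q − 5 = 12q − 6 ⇒ q = 1/13.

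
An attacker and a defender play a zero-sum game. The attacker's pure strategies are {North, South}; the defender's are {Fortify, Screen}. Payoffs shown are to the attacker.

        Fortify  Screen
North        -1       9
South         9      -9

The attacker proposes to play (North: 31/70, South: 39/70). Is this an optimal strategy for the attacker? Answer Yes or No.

Against Fortify this mix gives (31/70)·(-1) + (39/70)·9 = 32/7.
Against Screen this mix gives (31/70)·9 + (39/70)·(-9) = -36/35.
The defender will play Screen, holding the attacker to -36/35. Shifting weight toward the row that does better against Screen would raise this floor (the equalizing mix achieves 18/7 against both Screen and Fortify), so the proposed strategy is not optimal.

No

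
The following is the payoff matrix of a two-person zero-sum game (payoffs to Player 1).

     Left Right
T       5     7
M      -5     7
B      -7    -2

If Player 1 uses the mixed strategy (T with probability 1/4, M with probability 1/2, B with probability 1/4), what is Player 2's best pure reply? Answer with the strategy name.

If Player 2 plays Left, Player 1's expected payoff is (1/4)·5 + (1/2)·(-5) + (1/4)·(-7) = -3.
If Player 2 plays Right, Player 1's expected payoff is (1/4)·7 + (1/2)·7 + (1/4)·(-2) = 19/4.
Player 2 minimizes Player 1's payoff; the smallest is -3, so the best response is Left.

Left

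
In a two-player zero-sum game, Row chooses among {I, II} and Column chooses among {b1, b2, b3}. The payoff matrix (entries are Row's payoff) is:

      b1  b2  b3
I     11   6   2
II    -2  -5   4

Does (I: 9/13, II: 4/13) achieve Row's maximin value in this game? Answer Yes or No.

Against b1 this mix gives (9/13)·11 + (4/13)·(-2) = 7.
Against b2 this mix gives (9/13)·6 + (4/13)·(-5) = 34/13.
Against b3 this mix gives (9/13)·2 + (4/13)·4 = 34/13.
All of Column's active replies (b2, b3) yield 34/13, and no column does worse for Row. The mix makes Column indifferent and guarantees 34/13, so it is optimal.

Yes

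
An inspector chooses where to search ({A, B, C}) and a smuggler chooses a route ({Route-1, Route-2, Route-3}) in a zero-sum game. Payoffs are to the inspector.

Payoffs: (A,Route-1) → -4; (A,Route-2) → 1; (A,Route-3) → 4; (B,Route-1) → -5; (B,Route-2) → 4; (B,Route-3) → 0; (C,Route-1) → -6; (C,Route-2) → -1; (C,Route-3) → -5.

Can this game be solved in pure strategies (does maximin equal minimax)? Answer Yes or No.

Row minima: A → -4, B → -5, C → -6; maximin = -4.
Column maxima: Route-1 → -4, Route-2 → 4, Route-3 → 4; minimax = -4.
maximin = minimax = -4, so a saddle point exists.

Yes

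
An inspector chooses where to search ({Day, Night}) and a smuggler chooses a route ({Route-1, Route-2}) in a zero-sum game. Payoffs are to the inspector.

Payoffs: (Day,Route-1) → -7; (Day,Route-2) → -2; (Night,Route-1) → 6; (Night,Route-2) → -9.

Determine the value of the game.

Row minima: Day → -7, Night → -9; maximin = -7.
Column maxima: Route-1 → 6, Route-2 → -2; minimax = -2.
-7 ≠ -2, so there is no saddle point; optimal play is mixed.
Let the inspector play Day with probability p. Expected payoff against Route-1: (-7)p + 6(1−p) = −13p + 6; against Route-2: (-2)p + (-9)(1−p) = 7p − 9.
Setting these equal: −13p + 6 = 7p − 9 ⇒ −20p = -15 ⇒ p = 3/4, and the value is (-13)·(3/4) + 6 = -15/4.
For the smuggler: with q = P(Route-1), equating Day's and Night's payoffs gives −5q − 2 = 15q − 9 ⇒ q = 7/20.

-15/4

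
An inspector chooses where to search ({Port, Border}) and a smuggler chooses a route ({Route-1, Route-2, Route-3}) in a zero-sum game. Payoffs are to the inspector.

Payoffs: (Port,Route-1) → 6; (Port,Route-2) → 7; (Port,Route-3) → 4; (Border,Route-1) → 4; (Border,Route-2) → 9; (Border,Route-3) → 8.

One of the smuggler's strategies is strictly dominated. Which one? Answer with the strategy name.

Route-2

Route-1 holds the inspector's payoff strictly below Route-2 in every row: 6 < 7, 4 < 9.
So Route-2 is strictly dominated for the smuggler.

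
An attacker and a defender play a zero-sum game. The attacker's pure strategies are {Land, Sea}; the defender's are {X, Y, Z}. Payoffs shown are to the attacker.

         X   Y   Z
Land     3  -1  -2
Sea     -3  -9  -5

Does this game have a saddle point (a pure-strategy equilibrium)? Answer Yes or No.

Yes

Row minima: Land → -2, Sea → -9; maximin = -2.
Column maxima: X → 3, Y → -1, Z → -2; minimax = -2.
maximin = minimax = -2, so a saddle point exists.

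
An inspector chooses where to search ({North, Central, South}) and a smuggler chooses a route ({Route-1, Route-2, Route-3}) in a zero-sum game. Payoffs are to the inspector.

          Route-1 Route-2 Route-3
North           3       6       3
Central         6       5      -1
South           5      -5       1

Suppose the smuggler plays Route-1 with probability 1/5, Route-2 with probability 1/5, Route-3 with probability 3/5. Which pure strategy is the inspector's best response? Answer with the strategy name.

North

Expected payoff of North: (1/5)·3 + (1/5)·6 + (3/5)·3 = 18/5.
Expected payoff of Central: (1/5)·6 + (1/5)·5 + (3/5)·(-1) = 8/5.
Expected payoff of South: (1/5)·5 + (1/5)·(-5) + (3/5)·1 = 3/5.
The largest is 18/5, so the inspector's best response is North.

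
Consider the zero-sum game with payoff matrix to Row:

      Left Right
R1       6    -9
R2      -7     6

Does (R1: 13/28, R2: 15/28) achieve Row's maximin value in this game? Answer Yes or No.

Against Left this mix gives (13/28)·6 + (15/28)·(-7) = -27/28.
Against Right this mix gives (13/28)·(-9) + (15/28)·6 = -27/28.
All of Column's active replies (Left, Right) yield -27/28, and no column does worse for Row. The mix makes Column indifferent and guarantees -27/28, so it is optimal.

Yes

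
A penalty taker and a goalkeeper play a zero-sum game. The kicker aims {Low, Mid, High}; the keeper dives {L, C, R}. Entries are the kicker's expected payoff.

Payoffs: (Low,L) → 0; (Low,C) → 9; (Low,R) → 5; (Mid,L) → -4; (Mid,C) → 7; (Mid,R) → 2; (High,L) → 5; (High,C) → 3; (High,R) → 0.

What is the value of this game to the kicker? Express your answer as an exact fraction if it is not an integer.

Row minima: Low → 0, Mid → -4, High → 0; maximin = 0.
Column maxima: L → 5, C → 9, R → 5; minimax = 5.
0 ≠ 5, so there is no saddle point; optimal play is mixed.
Mid is strictly dominated by Low, so the kicker never plays it.
C is strictly dominated by R (it gives the kicker strictly more in every row), so the keeper never plays it.
On the remaining 2×2 (Low, High vs L, R):
Let the kicker play Low with probability p. Expected payoff against L: 0p + 5(1−p) = −5p + 5; against R: 5p + 0(1−p) = 5p.
Setting these equal: −5p + 5 = 5p ⇒ −10p = -5 ⇒ p = 1/2, and the value is (-5)·(1/2) + 5 = 5/2.
For the keeper: with q = P(L), equating Low's and High's payoffs gives −5q + 5 = 5q ⇒ q = 1/2.

5/2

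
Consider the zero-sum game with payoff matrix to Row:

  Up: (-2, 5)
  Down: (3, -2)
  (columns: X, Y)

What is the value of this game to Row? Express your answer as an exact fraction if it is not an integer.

Row minima: Up → -2, Down → -2; maximin = -2.
Column maxima: X → 3, Y → 5; minimax = 3.
-2 ≠ 3, so there is no saddle point; optimal play is mixed.
Let Row play Up with probability p. Expected payoff against X: (-2)p + 3(1−p) = −5p + 3; against Y: 5p + (-2)(1−p) = 7p − 2.
Setting these equal: −5p + 3 = 7p − 2 ⇒ −12p = -5 ⇒ p = 5/12, and the value is (-5)·(5/12) + 3 = 11/12.
For Column: with q = P(X), equating Up's and Down's payoffs gives −7q + 5 = 5q − 2 ⇒ q = 7/12.

11/12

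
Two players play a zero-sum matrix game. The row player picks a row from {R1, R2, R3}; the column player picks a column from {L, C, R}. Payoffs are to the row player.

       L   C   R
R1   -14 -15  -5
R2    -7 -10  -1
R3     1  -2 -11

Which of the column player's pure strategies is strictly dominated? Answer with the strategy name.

L

C holds the row player's payoff strictly below L in every row: -15 < -14, -10 < -7, -2 < 1.
So L is strictly dominated for the column player.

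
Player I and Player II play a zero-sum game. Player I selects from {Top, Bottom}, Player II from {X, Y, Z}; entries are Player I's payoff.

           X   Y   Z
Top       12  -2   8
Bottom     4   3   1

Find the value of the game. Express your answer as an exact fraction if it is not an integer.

13/6

Row minima: Top → -2, Bottom → 1; maximin = 1.
Column maxima: X → 12, Y → 3, Z → 8; minimax = 3.
1 ≠ 3, so there is no saddle point; optimal play is mixed.
X is strictly dominated by Y (it gives Player I strictly more in every row), so Player II never plays it.
On the remaining 2×2 (Top, Bottom vs Y, Z):
Let Player I play Top with probability p. Expected payoff against Y: (-2)p + 3(1−p) = −5p + 3; against Z: 8p + 1(1−p) = 7p + 1.
Setting these equal: −5p + 3 = 7p + 1 ⇒ −12p = -2 ⇒ p = 1/6, and the value is (-5)·(1/6) + 3 = 13/6.
For Player II: with q = P(Y), equating Top's and Bottom's payoffs gives −10q + 8 = 2q + 1 ⇒ q = 7/12.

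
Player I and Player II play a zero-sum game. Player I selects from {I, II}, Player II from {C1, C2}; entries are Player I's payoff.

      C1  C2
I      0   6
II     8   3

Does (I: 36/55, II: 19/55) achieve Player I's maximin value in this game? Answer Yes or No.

Against C1 this mix gives (36/55)·0 + (19/55)·8 = 152/55.
Against C2 this mix gives (36/55)·6 + (19/55)·3 = 273/55.
Player II will play C1, holding Player I to 152/55. Shifting weight toward the row that does better against C1 would raise this floor (the equalizing mix achieves 48/11 against both C1 and C2), so the proposed strategy is not optimal.

No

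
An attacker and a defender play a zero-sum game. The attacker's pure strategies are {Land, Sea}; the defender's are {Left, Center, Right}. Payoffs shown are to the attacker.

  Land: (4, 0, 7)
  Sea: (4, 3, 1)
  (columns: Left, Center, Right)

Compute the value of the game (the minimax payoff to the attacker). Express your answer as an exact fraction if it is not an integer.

7/3

Row minima: Land → 0, Sea → 1; maximin = 1.
Column maxima: Left → 4, Center → 3, Right → 7; minimax = 3.
1 ≠ 3, so there is no saddle point; optimal play is mixed.
Left is strictly dominated by Center (it gives the attacker strictly more in every row), so the defender never plays it.
On the remaining 2×2 (Land, Sea vs Center, Right):
Let the attacker play Land with probability p. Expected payoff against Center: 0p + 3(1−p) = −3p + 3; against Right: 7p + 1(1−p) = 6p + 1.
Setting these equal: −3p + 3 = 6p + 1 ⇒ −9p = -2 ⇒ p = 2/9, and the value is (-3)·(2/9) + 3 = 7/3.
For the defender: with q = P(Center), equating Land's and Sea's payoffs gives −7q + 7 = 2q + 1 ⇒ q = 2/3.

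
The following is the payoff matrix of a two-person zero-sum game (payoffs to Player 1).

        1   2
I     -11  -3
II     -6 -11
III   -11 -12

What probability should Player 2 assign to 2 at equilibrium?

5/13

Row minima: I → -11, II → -11, III → -12; maximin = -11.
Column maxima: 1 → -6, 2 → -3; minimax = -6.
-11 ≠ -6, so there is no saddle point; optimal play is mixed.
III is strictly dominated by II, so Player 1 never plays it.
On the remaining 2×2 (I, II vs 1, 2):
Let Player 1 play I with probability p. Expected payoff against 1: (-11)p + (-6)(1−p) = −5p − 6; against 2: (-3)p + (-11)(1−p) = 8p − 11.
Setting these equal: −5p − 6 = 8p − 11 ⇒ −13p = -5 ⇒ p = 5/13, and the value is (-5)·(5/13) − 6 = -103/13.
For Player 2: with q = P(1), equating I's and II's payoffs gives −8q − 3 = 5q − 11 ⇒ q = 8/13.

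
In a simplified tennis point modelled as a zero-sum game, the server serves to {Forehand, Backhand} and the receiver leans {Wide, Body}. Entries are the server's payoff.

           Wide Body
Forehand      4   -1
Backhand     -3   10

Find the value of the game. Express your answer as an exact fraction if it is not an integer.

Row minima: Forehand → -1, Backhand → -3; maximin = -1.
Column maxima: Wide → 4, Body → 10; minimax = 4.
-1 ≠ 4, so there is no saddle point; optimal play is mixed.
Let the server play Forehand with probability p. Expected payoff against Wide: 4p + (-3)(1−p) = 7p − 3; against Body: (-1)p + 10(1−p) = −11p + 10.
Setting these equal: 7p − 3 = −11p + 10 ⇒ 18p = 13 ⇒ p = 13/18, and the value is (7)·(13/18) − 3 = 37/18.
For the receiver: with q = P(Wide), equating Forehand's and Backhand's payoffs gives 5q − 1 = −13q + 10 ⇒ q = 11/18.

37/18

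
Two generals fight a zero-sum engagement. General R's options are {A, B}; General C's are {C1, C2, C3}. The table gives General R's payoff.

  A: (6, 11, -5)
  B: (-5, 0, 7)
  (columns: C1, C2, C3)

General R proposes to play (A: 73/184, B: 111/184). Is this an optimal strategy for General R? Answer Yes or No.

Against C1 this mix gives (73/184)·6 + (111/184)·(-5) = -117/184.
Against C2 this mix gives (73/184)·11 + (111/184)·0 = 803/184.
Against C3 this mix gives (73/184)·(-5) + (111/184)·7 = 103/46.
General C will play C1, holding General R to -117/184. Shifting weight toward the row that does better against C1 would raise this floor (the equalizing mix achieves 17/23 against both C1 and C3), so the proposed strategy is not optimal.

No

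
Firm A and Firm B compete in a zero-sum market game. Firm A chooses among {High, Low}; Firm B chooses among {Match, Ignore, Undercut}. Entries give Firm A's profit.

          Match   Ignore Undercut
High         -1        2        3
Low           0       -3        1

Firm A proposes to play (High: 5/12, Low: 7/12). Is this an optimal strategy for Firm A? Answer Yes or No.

No

Against Match this mix gives (5/12)·(-1) + (7/12)·0 = -5/12.
Against Ignore this mix gives (5/12)·2 + (7/12)·(-3) = -11/12.
Against Undercut this mix gives (5/12)·3 + (7/12)·1 = 11/6.
Firm B will play Ignore, holding Firm A to -11/12. Shifting weight toward the row that does better against Ignore would raise this floor (the equalizing mix achieves -1/2 against both Ignore and Match), so the proposed strategy is not optimal.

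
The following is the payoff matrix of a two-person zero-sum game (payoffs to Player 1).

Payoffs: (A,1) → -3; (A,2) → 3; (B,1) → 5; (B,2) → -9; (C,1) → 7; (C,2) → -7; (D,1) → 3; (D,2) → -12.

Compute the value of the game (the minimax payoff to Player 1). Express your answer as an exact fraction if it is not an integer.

0

Row minima: A → -3, B → -9, C → -7, D → -12; maximin = -3.
Column maxima: 1 → 7, 2 → 3; minimax = 3.
-3 ≠ 3, so there is no saddle point; optimal play is mixed.
B is strictly dominated by C, so Player 1 never plays it.
D is strictly dominated by C, so Player 1 never plays it.
On the remaining 2×2 (A, C vs 1, 2):
Let Player 1 play A with probability p. Expected payoff against 1: (-3)p + 7(1−p) = −10p + 7; against 2: 3p + (-7)(1−p) = 10p − 7.
Setting these equal: −10p + 7 = 10p − 7 ⇒ −20p = -14 ⇒ p = 7/10, and the value is (-10)·(7/10) + 7 = 0.
For Player 2: with q = P(1), equating A's and C's payoffs gives −6q + 3 = 14q − 7 ⇒ q = 1/2.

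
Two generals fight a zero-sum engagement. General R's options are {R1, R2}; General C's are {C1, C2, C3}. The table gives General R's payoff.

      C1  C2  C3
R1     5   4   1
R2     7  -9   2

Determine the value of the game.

17/14

Row minima: R1 → 1, R2 → -9; maximin = 1.
Column maxima: C1 → 7, C2 → 4, C3 → 2; minimax = 2.
1 ≠ 2, so there is no saddle point; optimal play is mixed.
C1 is strictly dominated by C2 (it gives General R strictly more in every row), so General C never plays it.
On the remaining 2×2 (R1, R2 vs C2, C3):
Let General R play R1 with probability p. Expected payoff against C2: 4p + (-9)(1−p) = 13p − 9; against C3: 1p + 2(1−p) = −p + 2.
Setting these equal: 13p − 9 = −p + 2 ⇒ 14p = 11 ⇒ p = 11/14, and the value is (13)·(11/14) − 9 = 17/14.
For General C: with q = P(C2), equating R1's and R2's payoffs gives 3q + 1 = −11q + 2 ⇒ q = 1/14.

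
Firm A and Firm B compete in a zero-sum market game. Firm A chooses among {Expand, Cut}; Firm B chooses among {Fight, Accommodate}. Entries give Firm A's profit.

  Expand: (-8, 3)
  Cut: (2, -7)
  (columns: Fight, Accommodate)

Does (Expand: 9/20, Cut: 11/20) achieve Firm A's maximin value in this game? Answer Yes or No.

Yes

Against Fight this mix gives (9/20)·(-8) + (11/20)·2 = -5/2.
Against Accommodate this mix gives (9/20)·3 + (11/20)·(-7) = -5/2.
All of Firm B's active replies (Fight, Accommodate) yield -5/2, and no column does worse for Firm A. The mix makes Firm B indifferent and guarantees -5/2, so it is optimal.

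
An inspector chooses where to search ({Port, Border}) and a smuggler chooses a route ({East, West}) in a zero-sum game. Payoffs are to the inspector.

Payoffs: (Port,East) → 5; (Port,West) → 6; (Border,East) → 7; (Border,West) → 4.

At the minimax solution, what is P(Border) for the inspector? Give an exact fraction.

1/4

Row minima: Port → 5, Border → 4; maximin = 5.
Column maxima: East → 7, West → 6; minimax = 6.
5 ≠ 6, so there is no saddle point; optimal play is mixed.
Let the inspector play Port with probability p. Expected payoff against East: 5p + 7(1−p) = −2p + 7; against West: 6p + 4(1−p) = 2p + 4.
Setting these equal: −2p + 7 = 2p + 4 ⇒ −4p = -3 ⇒ p = 3/4, and the value is (-2)·(3/4) + 7 = 11/2.
For the smuggler: with q = P(East), equating Port's and Border's payoffs gives −q + 6 = 3q + 4 ⇒ q = 1/2.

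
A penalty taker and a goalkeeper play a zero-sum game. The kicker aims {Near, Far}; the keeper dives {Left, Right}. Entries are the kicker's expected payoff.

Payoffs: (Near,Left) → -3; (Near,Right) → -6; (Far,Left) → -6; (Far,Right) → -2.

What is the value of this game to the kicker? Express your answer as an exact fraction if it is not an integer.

Row minima: Near → -6, Far → -6; maximin = -6.
Column maxima: Left → -3, Right → -2; minimax = -3.
-6 ≠ -3, so there is no saddle point; optimal play is mixed.
Let the kicker play Near with probability p. Expected payoff against Left: (-3)p + (-6)(1−p) = 3p − 6; against Right: (-6)p + (-2)(1−p) = −4p − 2.
Setting these equal: 3p − 6 = −4p − 2 ⇒ 7p = 4 ⇒ p = 4/7, and the value is (3)·(4/7) − 6 = -30/7.
For the keeper: with q = P(Left), equating Near's and Far's payoffs gives 3q − 6 = −4q − 2 ⇒ q = 4/7.

-30/7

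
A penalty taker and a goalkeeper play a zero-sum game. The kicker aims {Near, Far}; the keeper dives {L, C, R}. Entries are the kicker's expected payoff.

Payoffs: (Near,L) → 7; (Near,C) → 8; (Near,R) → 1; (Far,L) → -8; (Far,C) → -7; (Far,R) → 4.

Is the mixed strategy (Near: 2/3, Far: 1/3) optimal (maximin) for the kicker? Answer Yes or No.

Yes

Against L this mix gives (2/3)·7 + (1/3)·(-8) = 2.
Against C this mix gives (2/3)·8 + (1/3)·(-7) = 3.
Against R this mix gives (2/3)·1 + (1/3)·4 = 2.
All of the keeper's active replies (L, R) yield 2, and no column does worse for the kicker. The mix makes the keeper indifferent and guarantees 2, so it is optimal.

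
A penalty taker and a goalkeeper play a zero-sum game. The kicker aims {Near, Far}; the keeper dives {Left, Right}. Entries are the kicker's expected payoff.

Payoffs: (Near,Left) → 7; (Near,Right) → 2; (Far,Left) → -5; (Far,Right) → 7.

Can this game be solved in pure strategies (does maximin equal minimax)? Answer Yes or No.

No

Row minima: Near → 2, Far → -5; maximin = 2.
Column maxima: Left → 7, Right → 7; minimax = 7.
2 ≠ 7, so no pure-strategy equilibrium exists.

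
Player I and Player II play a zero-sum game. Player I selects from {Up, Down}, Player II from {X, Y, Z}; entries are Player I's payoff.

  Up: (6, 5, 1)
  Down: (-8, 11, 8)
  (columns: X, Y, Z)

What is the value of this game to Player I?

8/3

Row minima: Up → 1, Down → -8; maximin = 1.
Column maxima: X → 6, Y → 11, Z → 8; minimax = 6.
1 ≠ 6, so there is no saddle point; optimal play is mixed.
Y is strictly dominated by Z (it gives Player I strictly more in every row), so Player II never plays it.
On the remaining 2×2 (Up, Down vs X, Z):
Let Player I play Up with probability p. Expected payoff against X: 6p + (-8)(1−p) = 14p − 8; against Z: 1p + 8(1−p) = −7p + 8.
Setting these equal: 14p − 8 = −7p + 8 ⇒ 21p = 16 ⇒ p = 16/21, and the value is (14)·(16/21) − 8 = 8/3.
For Player II: with q = P(X), equating Up's and Down's payoffs gives 5q + 1 = −16q + 8 ⇒ q = 1/3.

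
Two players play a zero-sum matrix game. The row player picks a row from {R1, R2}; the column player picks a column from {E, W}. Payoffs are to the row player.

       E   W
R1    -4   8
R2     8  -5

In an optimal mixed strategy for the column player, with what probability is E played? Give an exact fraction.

13/25

Row minima: R1 → -4, R2 → -5; maximin = -4.
Column maxima: E → 8, W → 8; minimax = 8.
-4 ≠ 8, so there is no saddle point; optimal play is mixed.
Let the row player play R1 with probability p. Expected payoff against E: (-4)p + 8(1−p) = −12p + 8; against W: 8p + (-5)(1−p) = 13p − 5.
Setting these equal: −12p + 8 = 13p − 5 ⇒ −25p = -13 ⇒ p = 13/25, and the value is (-12)·(13/25) + 8 = 44/25.
For the column player: with q = P(E), equating R1's and R2's payoffs gives −12q + 8 = 13q − 5 ⇒ q = 13/25.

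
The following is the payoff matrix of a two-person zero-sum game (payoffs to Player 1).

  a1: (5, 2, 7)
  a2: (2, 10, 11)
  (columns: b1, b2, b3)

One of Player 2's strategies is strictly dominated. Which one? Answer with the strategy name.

b3

b1 holds Player 1's payoff strictly below b3 in every row: 5 < 7, 2 < 11.
So b3 is strictly dominated for Player 2.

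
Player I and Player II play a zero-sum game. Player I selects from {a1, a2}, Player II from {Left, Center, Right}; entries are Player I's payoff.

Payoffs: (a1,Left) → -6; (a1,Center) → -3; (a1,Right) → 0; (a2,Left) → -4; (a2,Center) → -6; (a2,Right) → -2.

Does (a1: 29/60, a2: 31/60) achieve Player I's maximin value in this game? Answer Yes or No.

Against Left this mix gives (29/60)·(-6) + (31/60)·(-4) = -149/30.
Against Center this mix gives (29/60)·(-3) + (31/60)·(-6) = -91/20.
Against Right this mix gives (29/60)·0 + (31/60)·(-2) = -31/30.
Player II will play Left, holding Player I to -149/30. Shifting weight toward the row that does better against Left would raise this floor (the equalizing mix achieves -24/5 against both Left and Center), so the proposed strategy is not optimal.

No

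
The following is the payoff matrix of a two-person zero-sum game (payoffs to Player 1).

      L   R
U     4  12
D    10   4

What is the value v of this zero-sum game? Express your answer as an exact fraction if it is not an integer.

52/7

Row minima: U → 4, D → 4; maximin = 4.
Column maxima: L → 10, R → 12; minimax = 10.
4 ≠ 10, so there is no saddle point; optimal play is mixed.
Let Player 1 play U with probability p. Expected payoff against L: 4p + 10(1−p) = −6p + 10; against R: 12p + 4(1−p) = 8p + 4.
Setting these equal: −6p + 10 = 8p + 4 ⇒ −14p = -6 ⇒ p = 3/7, and the value is (-6)·(3/7) + 10 = 52/7.
For Player 2: with q = P(L), equating U's and D's payoffs gives −8q + 12 = 6q + 4 ⇒ q = 4/7.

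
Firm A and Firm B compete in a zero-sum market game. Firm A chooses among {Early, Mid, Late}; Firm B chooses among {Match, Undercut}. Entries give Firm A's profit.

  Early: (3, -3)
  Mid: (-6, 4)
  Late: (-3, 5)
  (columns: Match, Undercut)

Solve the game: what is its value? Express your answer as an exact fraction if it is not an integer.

Row minima: Early → -3, Mid → -6, Late → -3; maximin = -3.
Column maxima: Match → 3, Undercut → 5; minimax = 3.
-3 ≠ 3, so there is no saddle point; optimal play is mixed.
Mid is strictly dominated by Late, so Firm A never plays it.
On the remaining 2×2 (Early, Late vs Match, Undercut):
Let Firm A play Early with probability p. Expected payoff against Match: 3p + (-3)(1−p) = 6p − 3; against Undercut: (-3)p + 5(1−p) = −8p + 5.
Setting these equal: 6p − 3 = −8p + 5 ⇒ 14p = 8 ⇒ p = 4/7, and the value is (6)·(4/7) − 3 = 3/7.
For Firm B: with q = P(Match), equating Early's and Late's payoffs gives 6q − 3 = −8q + 5 ⇒ q = 4/7.

3/7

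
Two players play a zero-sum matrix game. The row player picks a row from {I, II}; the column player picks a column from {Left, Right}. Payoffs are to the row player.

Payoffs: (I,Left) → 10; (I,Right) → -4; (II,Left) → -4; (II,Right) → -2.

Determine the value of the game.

Row minima: I → -4, II → -4; maximin = -4.
Column maxima: Left → 10, Right → -2; minimax = -2.
-4 ≠ -2, so there is no saddle point; optimal play is mixed.
Let the row player play I with probability p. Expected payoff against Left: 10p + (-4)(1−p) = 14p − 4; against Right: (-4)p + (-2)(1−p) = −2p − 2.
Setting these equal: 14p − 4 = −2p − 2 ⇒ 16p = 2 ⇒ p = 1/8, and the value is (14)·(1/8) − 4 = -9/4.
For the column player: with q = P(Left), equating I's and II's payoffs gives 14q − 4 = −2q − 2 ⇒ q = 1/8.

-9/4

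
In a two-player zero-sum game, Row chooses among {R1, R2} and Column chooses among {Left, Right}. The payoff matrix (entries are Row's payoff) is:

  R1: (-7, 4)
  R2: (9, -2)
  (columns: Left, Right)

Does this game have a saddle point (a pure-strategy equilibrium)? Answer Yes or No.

No

Row minima: R1 → -7, R2 → -2; maximin = -2.
Column maxima: Left → 9, Right → 4; minimax = 4.
-2 ≠ 4, so no pure-strategy equilibrium exists.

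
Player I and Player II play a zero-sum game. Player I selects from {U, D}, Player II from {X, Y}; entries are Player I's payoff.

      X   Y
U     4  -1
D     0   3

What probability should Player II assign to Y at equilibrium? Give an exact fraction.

Row minima: U → -1, D → 0; maximin = 0.
Column maxima: X → 4, Y → 3; minimax = 3.
0 ≠ 3, so there is no saddle point; optimal play is mixed.
Let Player I play U with probability p. Expected payoff against X: 4p + 0(1−p) = 4p; against Y: (-1)p + 3(1−p) = −4p + 3.
Setting these equal: 4p = −4p + 3 ⇒ 8p = 3 ⇒ p = 3/8, and the value is (4)·(3/8) = 3/2.
For Player II: with q = P(X), equating U's and D's payoffs gives 5q − 1 = −3q + 3 ⇒ q = 1/2.

1/2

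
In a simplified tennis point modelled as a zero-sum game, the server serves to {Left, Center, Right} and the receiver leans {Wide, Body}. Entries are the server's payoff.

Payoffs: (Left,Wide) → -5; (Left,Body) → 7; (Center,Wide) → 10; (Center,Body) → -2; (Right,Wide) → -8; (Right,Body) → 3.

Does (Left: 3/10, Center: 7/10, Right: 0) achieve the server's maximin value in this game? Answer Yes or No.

No

Against Wide this mix gives (3/10)·(-5) + (7/10)·10 = 11/2.
Against Body this mix gives (3/10)·7 + (7/10)·(-2) = 7/10.
The receiver will play Body, holding the server to 7/10. Shifting weight toward the row that does better against Body would raise this floor (the equalizing mix achieves 5/2 against both Body and Wide), so the proposed strategy is not optimal.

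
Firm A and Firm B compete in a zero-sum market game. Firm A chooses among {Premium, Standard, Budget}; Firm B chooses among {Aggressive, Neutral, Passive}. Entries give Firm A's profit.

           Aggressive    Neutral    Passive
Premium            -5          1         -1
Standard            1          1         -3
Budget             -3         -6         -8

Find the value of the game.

-2

Row minima: Premium → -5, Standard → -3, Budget → -8; maximin = -3.
Column maxima: Aggressive → 1, Neutral → 1, Passive → -1; minimax = -1.
-3 ≠ -1, so there is no saddle point; optimal play is mixed.
Budget is strictly dominated by Standard, so Firm A never plays it.
Neutral is strictly dominated by Passive (it gives Firm A strictly more in every row), so Firm B never plays it.
On the remaining 2×2 (Premium, Standard vs Aggressive, Passive):
Let Firm A play Premium with probability p. Expected payoff against Aggressive: (-5)p + 1(1−p) = −6p + 1; against Passive: (-1)p + (-3)(1−p) = 2p − 3.
Setting these equal: −6p + 1 = 2p − 3 ⇒ −8p = -4 ⇒ p = 1/2, and the value is (-6)·(1/2) + 1 = -2.
For Firm B: with q = P(Aggressive), equating Premium's and Standard's payoffs gives −4q − 1 = 4q − 3 ⇒ q = 1/4.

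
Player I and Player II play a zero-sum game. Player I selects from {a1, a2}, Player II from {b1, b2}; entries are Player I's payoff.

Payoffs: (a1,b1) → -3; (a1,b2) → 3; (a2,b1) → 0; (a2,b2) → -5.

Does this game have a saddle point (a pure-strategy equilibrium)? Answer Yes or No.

Row minima: a1 → -3, a2 → -5; maximin = -3.
Column maxima: b1 → 0, b2 → 3; minimax = 0.
-3 ≠ 0, so no pure-strategy equilibrium exists.

No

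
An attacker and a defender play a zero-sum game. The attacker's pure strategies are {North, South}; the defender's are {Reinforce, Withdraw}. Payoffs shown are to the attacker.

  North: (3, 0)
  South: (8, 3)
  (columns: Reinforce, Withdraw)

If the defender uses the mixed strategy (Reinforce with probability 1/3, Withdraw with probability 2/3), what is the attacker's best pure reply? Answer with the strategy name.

Expected payoff of North: (1/3)·3 + (2/3)·0 = 1.
Expected payoff of South: (1/3)·8 + (2/3)·3 = 14/3.
The largest is 14/3, so the attacker's best response is South.

South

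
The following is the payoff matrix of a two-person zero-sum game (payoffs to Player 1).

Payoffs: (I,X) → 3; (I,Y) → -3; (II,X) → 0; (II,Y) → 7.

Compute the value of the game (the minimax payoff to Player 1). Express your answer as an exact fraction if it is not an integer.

21/13

Row minima: I → -3, II → 0; maximin = 0.
Column maxima: X → 3, Y → 7; minimax = 3.
0 ≠ 3, so there is no saddle point; optimal play is mixed.
Let Player 1 play I with probability p. Expected payoff against X: 3p + 0(1−p) = 3p; against Y: (-3)p + 7(1−p) = −10p + 7.
Setting these equal: 3p = −10p + 7 ⇒ 13p = 7 ⇒ p = 7/13, and the value is (3)·(7/13) = 21/13.
For Player 2: with q = P(X), equating I's and II's payoffs gives 6q − 3 = −7q + 7 ⇒ q = 10/13.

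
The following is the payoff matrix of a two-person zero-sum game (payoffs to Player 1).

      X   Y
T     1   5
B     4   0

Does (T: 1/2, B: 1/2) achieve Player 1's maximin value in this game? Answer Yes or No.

Yes

Against X this mix gives (1/2)·1 + (1/2)·4 = 5/2.
Against Y this mix gives (1/2)·5 + (1/2)·0 = 5/2.
All of Player 2's active replies (X, Y) yield 5/2, and no column does worse for Player 1. The mix makes Player 2 indifferent and guarantees 5/2, so it is optimal.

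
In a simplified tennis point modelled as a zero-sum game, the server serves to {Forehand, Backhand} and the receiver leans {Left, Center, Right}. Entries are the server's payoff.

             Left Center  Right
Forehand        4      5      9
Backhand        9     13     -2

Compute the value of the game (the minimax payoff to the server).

Row minima: Forehand → 4, Backhand → -2; maximin = 4.
Column maxima: Left → 9, Center → 13, Right → 9; minimax = 9.
4 ≠ 9, so there is no saddle point; optimal play is mixed.
Center is strictly dominated by Left (it gives the server strictly more in every row), so the receiver never plays it.
On the remaining 2×2 (Forehand, Backhand vs Left, Right):
Let the server play Forehand with probability p. Expected payoff against Left: 4p + 9(1−p) = −5p + 9; against Right: 9p + (-2)(1−p) = 11p − 2.
Setting these equal: −5p + 9 = 11p − 2 ⇒ −16p = -11 ⇒ p = 11/16, and the value is (-5)·(11/16) + 9 = 89/16.
For the receiver: with q = P(Left), equating Forehand's and Backhand's payoffs gives −5q + 9 = 11q − 2 ⇒ q = 11/16.

89/16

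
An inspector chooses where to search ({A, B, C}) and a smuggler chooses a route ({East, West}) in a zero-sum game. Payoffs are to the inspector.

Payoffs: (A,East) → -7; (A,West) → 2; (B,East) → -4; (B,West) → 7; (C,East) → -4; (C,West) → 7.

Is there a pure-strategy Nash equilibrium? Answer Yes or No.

Yes

Row minima: A → -7, B → -4, C → -4; maximin = -4.
Column maxima: East → -4, West → 7; minimax = -4.
maximin = minimax = -4, so a saddle point exists.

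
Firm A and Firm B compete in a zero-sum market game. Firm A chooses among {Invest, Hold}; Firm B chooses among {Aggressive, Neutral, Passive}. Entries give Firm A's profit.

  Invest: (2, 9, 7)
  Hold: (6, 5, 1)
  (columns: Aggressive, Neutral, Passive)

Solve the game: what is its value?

4

Row minima: Invest → 2, Hold → 1; maximin = 2.
Column maxima: Aggressive → 6, Neutral → 9, Passive → 7; minimax = 6.
2 ≠ 6, so there is no saddle point; optimal play is mixed.
Neutral is strictly dominated by Passive (it gives Firm A strictly more in every row), so Firm B never plays it.
On the remaining 2×2 (Invest, Hold vs Aggressive, Passive):
Let Firm A play Invest with probability p. Expected payoff against Aggressive: 2p + 6(1−p) = −4p + 6; against Passive: 7p + 1(1−p) = 6p + 1.
Setting these equal: −4p + 6 = 6p + 1 ⇒ −10p = -5 ⇒ p = 1/2, and the value is (-4)·(1/2) + 6 = 4.
For Firm B: with q = P(Aggressive), equating Invest's and Hold's payoffs gives −5q + 7 = 5q + 1 ⇒ q = 3/5.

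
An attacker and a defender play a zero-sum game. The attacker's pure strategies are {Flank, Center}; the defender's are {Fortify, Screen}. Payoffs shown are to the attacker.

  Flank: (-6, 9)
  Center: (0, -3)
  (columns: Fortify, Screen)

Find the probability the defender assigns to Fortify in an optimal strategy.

Row minima: Flank → -6, Center → -3; maximin = -3.
Column maxima: Fortify → 0, Screen → 9; minimax = 0.
-3 ≠ 0, so there is no saddle point; optimal play is mixed.
Let the attacker play Flank with probability p. Expected payoff against Fortify: (-6)p + 0(1−p) = −6p; against Screen: 9p + (-3)(1−p) = 12p − 3.
Setting these equal: −6p = 12p − 3 ⇒ −18p = -3 ⇒ p = 1/6, and the value is (-6)·(1/6) = -1.
For the defender: with q = P(Fortify), equating Flank's and Center's payoffs gives −15q + 9 = 3q − 3 ⇒ q = 2/3.

2/3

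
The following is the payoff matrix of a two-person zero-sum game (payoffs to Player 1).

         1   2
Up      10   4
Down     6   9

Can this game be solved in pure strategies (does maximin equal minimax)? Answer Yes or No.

Row minima: Up → 4, Down → 6; maximin = 6.
Column maxima: 1 → 10, 2 → 9; minimax = 9.
6 ≠ 9, so no pure-strategy equilibrium exists.

No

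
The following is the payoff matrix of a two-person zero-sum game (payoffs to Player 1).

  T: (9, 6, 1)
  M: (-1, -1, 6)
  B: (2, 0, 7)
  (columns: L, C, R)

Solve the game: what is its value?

7/2

Row minima: T → 1, M → -1, B → 0; maximin = 1.
Column maxima: L → 9, C → 6, R → 7; minimax = 6.
1 ≠ 6, so there is no saddle point; optimal play is mixed.
M is strictly dominated by B, so Player 1 never plays it.
With M eliminated, L is strictly dominated by C (it gives Player 1 strictly more in every remaining row), so Player 2 never plays it.
On the remaining 2×2 (T, B vs C, R):
Let Player 1 play T with probability p. Expected payoff against C: 6p + 0(1−p) = 6p; against R: 1p + 7(1−p) = −6p + 7.
Setting these equal: 6p = −6p + 7 ⇒ 12p = 7 ⇒ p = 7/12, and the value is (6)·(7/12) = 7/2.
For Player 2: with q = P(C), equating T's and B's payoffs gives 5q + 1 = −7q + 7 ⇒ q = 1/2.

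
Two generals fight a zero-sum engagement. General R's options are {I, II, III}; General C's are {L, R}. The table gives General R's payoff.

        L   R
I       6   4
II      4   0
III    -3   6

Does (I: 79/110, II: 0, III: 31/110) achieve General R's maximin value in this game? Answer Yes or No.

No

Against L this mix gives (79/110)·6 + (31/110)·(-3) = 381/110.
Against R this mix gives (79/110)·4 + (31/110)·6 = 251/55.
General C will play L, holding General R to 381/110. Shifting weight toward the row that does better against L would raise this floor (the equalizing mix achieves 48/11 against both L and R), so the proposed strategy is not optimal.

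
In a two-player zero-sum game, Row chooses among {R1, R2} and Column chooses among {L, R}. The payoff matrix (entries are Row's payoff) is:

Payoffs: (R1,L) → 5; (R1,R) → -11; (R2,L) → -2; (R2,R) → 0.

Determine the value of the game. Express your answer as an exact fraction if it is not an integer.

Row minima: R1 → -11, R2 → -2; maximin = -2.
Column maxima: L → 5, R → 0; minimax = 0.
-2 ≠ 0, so there is no saddle point; optimal play is mixed.
Let Row play R1 with probability p. Expected payoff against L: 5p + (-2)(1−p) = 7p − 2; against R: (-11)p + 0(1−p) = −11p.
Setting these equal: 7p − 2 = −11p ⇒ 18p = 2 ⇒ p = 1/9, and the value is (7)·(1/9) − 2 = -11/9.
For Column: with q = P(L), equating R1's and R2's payoffs gives 16q − 11 = −2q ⇒ q = 11/18.

-11/9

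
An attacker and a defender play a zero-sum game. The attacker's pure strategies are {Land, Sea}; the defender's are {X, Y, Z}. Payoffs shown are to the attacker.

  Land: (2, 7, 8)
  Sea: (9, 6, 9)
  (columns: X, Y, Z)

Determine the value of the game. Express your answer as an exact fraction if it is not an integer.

51/8

Row minima: Land → 2, Sea → 6; maximin = 6.
Column maxima: X → 9, Y → 7, Z → 9; minimax = 7.
6 ≠ 7, so there is no saddle point; optimal play is mixed.
Z is strictly dominated by Y (it gives the attacker strictly more in every row), so the defender never plays it.
On the remaining 2×2 (Land, Sea vs X, Y):
Let the attacker play Land with probability p. Expected payoff against X: 2p + 9(1−p) = −7p + 9; against Y: 7p + 6(1−p) = p + 6.
Setting these equal: −7p + 9 = p + 6 ⇒ −8p = -3 ⇒ p = 3/8, and the value is (-7)·(3/8) + 9 = 51/8.
For the defender: with q = P(X), equating Land's and Sea's payoffs gives −5q + 7 = 3q + 6 ⇒ q = 1/8.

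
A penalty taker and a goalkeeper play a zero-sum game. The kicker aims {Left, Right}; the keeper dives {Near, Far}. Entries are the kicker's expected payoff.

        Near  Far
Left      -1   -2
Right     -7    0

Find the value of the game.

-7/4

Row minima: Left → -2, Right → -7; maximin = -2.
Column maxima: Near → -1, Far → 0; minimax = -1.
-2 ≠ -1, so there is no saddle point; optimal play is mixed.
Let the kicker play Left with probability p. Expected payoff against Near: (-1)p + (-7)(1−p) = 6p − 7; against Far: (-2)p + 0(1−p) = −2p.
Setting these equal: 6p − 7 = −2p ⇒ 8p = 7 ⇒ p = 7/8, and the value is (6)·(7/8) − 7 = -7/4.
For the keeper: with q = P(Near), equating Left's and Right's payoffs gives q − 2 = −7q ⇒ q = 1/4.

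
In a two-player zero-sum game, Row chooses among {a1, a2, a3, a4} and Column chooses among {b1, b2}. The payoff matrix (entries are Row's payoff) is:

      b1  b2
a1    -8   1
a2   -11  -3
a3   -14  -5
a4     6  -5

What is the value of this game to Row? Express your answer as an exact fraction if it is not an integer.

-17/10

Row minima: a1 → -8, a2 → -11, a3 → -14, a4 → -5; maximin = -5.
Column maxima: b1 → 6, b2 → 1; minimax = 1.
-5 ≠ 1, so there is no saddle point; optimal play is mixed.
a2 is strictly dominated by a1, so Row never plays it.
a3 is strictly dominated by a1, so Row never plays it.
On the remaining 2×2 (a1, a4 vs b1, b2):
Let Row play a1 with probability p. Expected payoff against b1: (-8)p + 6(1−p) = −14p + 6; against b2: 1p + (-5)(1−p) = 6p − 5.
Setting these equal: −14p + 6 = 6p − 5 ⇒ −20p = -11 ⇒ p = 11/20, and the value is (-14)·(11/20) + 6 = -17/10.
For Column: with q = P(b1), equating a1's and a4's payoffs gives −9q + 1 = 11q − 5 ⇒ q = 3/10.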